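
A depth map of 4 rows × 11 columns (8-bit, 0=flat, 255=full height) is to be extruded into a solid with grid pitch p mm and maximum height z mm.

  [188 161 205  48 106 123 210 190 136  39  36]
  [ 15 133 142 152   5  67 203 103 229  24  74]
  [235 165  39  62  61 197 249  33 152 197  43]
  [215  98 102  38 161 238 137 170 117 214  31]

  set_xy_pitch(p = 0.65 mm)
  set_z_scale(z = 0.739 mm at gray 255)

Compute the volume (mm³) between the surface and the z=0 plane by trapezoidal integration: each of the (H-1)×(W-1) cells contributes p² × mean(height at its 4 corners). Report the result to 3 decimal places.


height_mm = gray/255 × 0.739; cell vol = 0.65² × mean(4 corners)
unit = 0.65² × 0.739 / (4×255) = 0.000306105 mm³ per gray-sum
row 0: Σ corner-gray over 10 cells = 4865  → 1.4892
row 1: Σ corner-gray over 10 cells = 4793  → 1.4672
row 2: Σ corner-gray over 10 cells = 5384  → 1.6481
Σ rows: total corner-gray = 15042  → 4.6044 mm³

4.604


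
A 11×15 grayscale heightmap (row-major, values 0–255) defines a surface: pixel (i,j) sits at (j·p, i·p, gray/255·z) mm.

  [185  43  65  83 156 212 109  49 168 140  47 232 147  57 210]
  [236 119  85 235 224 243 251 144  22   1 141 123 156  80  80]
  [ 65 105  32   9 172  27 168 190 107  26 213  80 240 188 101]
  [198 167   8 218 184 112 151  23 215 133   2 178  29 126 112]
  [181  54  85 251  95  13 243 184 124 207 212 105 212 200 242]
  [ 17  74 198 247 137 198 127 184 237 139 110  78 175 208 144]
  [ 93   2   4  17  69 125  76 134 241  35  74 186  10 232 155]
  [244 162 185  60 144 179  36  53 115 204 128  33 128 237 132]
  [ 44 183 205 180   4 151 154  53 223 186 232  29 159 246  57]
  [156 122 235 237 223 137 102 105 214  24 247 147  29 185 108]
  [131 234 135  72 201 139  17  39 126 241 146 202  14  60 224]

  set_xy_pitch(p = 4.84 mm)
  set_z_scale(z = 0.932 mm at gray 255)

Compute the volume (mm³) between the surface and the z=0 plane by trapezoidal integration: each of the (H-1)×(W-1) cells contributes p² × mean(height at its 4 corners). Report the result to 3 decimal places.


1613.219

height_mm = gray/255 × 0.932; cell vol = 4.84² × mean(4 corners)
unit = 4.84² × 0.932 / (4×255) = 0.0214046 mm³ per gray-sum
row 0: Σ corner-gray over 14 cells = 7375  → 157.8587
row 1: Σ corner-gray over 14 cells = 7244  → 155.0547
row 2: Σ corner-gray over 14 cells = 6682  → 143.0253
row 3: Σ corner-gray over 14 cells = 7795  → 166.8486
row 4: Σ corner-gray over 14 cells = 8778  → 187.8893
row 5: Σ corner-gray over 14 cells = 7043  → 150.7524
row 6: Σ corner-gray over 14 cells = 6362  → 136.1759
row 7: Σ corner-gray over 14 cells = 7815  → 167.2767
row 8: Σ corner-gray over 14 cells = 8389  → 179.5629
row 9: Σ corner-gray over 14 cells = 7885  → 168.7750
Σ rows: total corner-gray = 75368  → 1613.2195 mm³


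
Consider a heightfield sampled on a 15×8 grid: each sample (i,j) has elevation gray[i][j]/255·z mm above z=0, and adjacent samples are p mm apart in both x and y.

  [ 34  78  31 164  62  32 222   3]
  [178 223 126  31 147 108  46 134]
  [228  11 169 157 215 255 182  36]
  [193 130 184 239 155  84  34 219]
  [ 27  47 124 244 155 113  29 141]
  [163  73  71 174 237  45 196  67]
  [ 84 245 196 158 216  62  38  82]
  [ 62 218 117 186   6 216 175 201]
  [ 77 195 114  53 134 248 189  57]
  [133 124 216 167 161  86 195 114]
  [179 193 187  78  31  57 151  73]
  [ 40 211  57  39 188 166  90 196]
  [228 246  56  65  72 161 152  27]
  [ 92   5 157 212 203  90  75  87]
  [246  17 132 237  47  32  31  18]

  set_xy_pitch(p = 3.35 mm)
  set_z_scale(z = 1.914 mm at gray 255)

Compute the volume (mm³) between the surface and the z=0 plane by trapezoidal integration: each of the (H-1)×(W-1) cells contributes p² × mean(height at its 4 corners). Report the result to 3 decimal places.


1081.385

height_mm = gray/255 × 1.914; cell vol = 3.35² × mean(4 corners)
unit = 3.35² × 1.914 / (4×255) = 0.0210587 mm³ per gray-sum
row 0: Σ corner-gray over 7 cells = 2889  → 60.8386
row 1: Σ corner-gray over 7 cells = 3916  → 82.4658
row 2: Σ corner-gray over 7 cells = 4306  → 90.6787
row 3: Σ corner-gray over 7 cells = 3656  → 76.9906
row 4: Σ corner-gray over 7 cells = 3414  → 71.8944
row 5: Σ corner-gray over 7 cells = 3818  → 80.4021
row 6: Σ corner-gray over 7 cells = 4095  → 86.2353
row 7: Σ corner-gray over 7 cells = 4099  → 86.3196
row 8: Σ corner-gray over 7 cells = 4145  → 87.2883
row 9: Σ corner-gray over 7 cells = 3791  → 79.8335
row 10: Σ corner-gray over 7 cells = 3384  → 71.2626
row 11: Σ corner-gray over 7 cells = 3497  → 73.6422
row 12: Σ corner-gray over 7 cells = 3422  → 72.0628
row 13: Σ corner-gray over 7 cells = 2919  → 61.4703
Σ rows: total corner-gray = 51351  → 1081.3849 mm³


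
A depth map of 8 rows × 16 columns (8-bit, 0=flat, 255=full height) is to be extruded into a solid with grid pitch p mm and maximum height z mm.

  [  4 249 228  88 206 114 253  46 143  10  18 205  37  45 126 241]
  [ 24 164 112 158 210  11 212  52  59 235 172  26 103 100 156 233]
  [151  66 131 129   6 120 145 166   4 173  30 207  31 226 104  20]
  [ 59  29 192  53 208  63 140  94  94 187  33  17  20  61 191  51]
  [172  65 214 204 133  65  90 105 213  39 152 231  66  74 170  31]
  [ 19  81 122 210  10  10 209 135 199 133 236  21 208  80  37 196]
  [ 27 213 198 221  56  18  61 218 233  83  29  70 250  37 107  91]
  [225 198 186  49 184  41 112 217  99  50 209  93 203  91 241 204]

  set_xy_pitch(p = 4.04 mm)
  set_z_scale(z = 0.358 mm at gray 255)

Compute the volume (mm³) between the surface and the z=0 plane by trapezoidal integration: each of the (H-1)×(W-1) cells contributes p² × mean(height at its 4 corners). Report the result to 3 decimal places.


height_mm = gray/255 × 0.358; cell vol = 4.04² × mean(4 corners)
unit = 4.04² × 0.358 / (4×255) = 0.00572856 mm³ per gray-sum
row 0: Σ corner-gray over 15 cells = 7578  → 43.4110
row 1: Σ corner-gray over 15 cells = 7044  → 40.3520
row 2: Σ corner-gray over 15 cells = 6121  → 35.0645
row 3: Σ corner-gray over 15 cells = 6719  → 38.4902
row 4: Σ corner-gray over 15 cells = 7442  → 42.6320
row 5: Σ corner-gray over 15 cells = 7303  → 41.8357
row 6: Σ corner-gray over 15 cells = 8081  → 46.2925
Σ rows: total corner-gray = 50288  → 288.0779 mm³

288.078


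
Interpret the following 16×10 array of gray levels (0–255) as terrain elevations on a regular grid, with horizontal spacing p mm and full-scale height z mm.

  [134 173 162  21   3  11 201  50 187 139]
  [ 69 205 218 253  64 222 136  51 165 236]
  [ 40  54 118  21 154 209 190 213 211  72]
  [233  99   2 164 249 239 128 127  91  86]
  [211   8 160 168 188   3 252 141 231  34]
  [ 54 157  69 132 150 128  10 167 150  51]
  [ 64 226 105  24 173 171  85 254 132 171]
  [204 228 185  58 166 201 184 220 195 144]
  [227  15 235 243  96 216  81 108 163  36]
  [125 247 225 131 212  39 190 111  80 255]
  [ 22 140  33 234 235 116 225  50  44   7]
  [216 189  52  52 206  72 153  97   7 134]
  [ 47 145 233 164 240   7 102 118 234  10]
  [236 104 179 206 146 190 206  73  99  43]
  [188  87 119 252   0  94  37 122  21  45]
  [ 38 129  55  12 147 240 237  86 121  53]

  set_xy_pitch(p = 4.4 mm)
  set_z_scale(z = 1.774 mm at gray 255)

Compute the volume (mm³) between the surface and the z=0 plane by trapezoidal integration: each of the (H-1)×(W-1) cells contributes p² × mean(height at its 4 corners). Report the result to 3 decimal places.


height_mm = gray/255 × 1.774; cell vol = 4.4² × mean(4 corners)
unit = 4.4² × 1.774 / (4×255) = 0.0336712 mm³ per gray-sum
row 0: Σ corner-gray over 9 cells = 4822  → 162.3626
row 1: Σ corner-gray over 9 cells = 5385  → 181.3195
row 2: Σ corner-gray over 9 cells = 4969  → 167.3123
row 3: Σ corner-gray over 9 cells = 5064  → 170.5110
row 4: Σ corner-gray over 9 cells = 4578  → 154.1468
row 5: Σ corner-gray over 9 cells = 4606  → 155.0896
row 6: Σ corner-gray over 9 cells = 5797  → 195.1920
row 7: Σ corner-gray over 9 cells = 5799  → 195.2594
row 8: Σ corner-gray over 9 cells = 5427  → 182.7337
row 9: Σ corner-gray over 9 cells = 5033  → 169.4672
row 10: Σ corner-gray over 9 cells = 4189  → 141.0487
row 11: Σ corner-gray over 9 cells = 4549  → 153.1704
row 12: Σ corner-gray over 9 cells = 5228  → 176.0331
row 13: Σ corner-gray over 9 cells = 4382  → 147.5473
row 14: Σ corner-gray over 9 cells = 3842  → 129.3648
Σ rows: total corner-gray = 73670  → 2480.5585 mm³

2480.558


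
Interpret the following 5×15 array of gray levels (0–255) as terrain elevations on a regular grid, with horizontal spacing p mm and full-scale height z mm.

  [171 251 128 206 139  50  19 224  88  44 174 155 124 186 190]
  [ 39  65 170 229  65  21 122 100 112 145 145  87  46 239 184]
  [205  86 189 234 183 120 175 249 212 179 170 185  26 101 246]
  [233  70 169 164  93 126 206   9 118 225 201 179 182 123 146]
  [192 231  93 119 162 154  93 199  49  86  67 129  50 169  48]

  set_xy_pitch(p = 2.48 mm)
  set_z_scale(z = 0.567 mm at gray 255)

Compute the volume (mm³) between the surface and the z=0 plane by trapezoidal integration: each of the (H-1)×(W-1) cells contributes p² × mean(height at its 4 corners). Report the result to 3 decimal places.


107.918

height_mm = gray/255 × 0.567; cell vol = 2.48² × mean(4 corners)
unit = 2.48² × 0.567 / (4×255) = 0.0034189 mm³ per gray-sum
row 0: Σ corner-gray over 14 cells = 7252  → 24.7939
row 1: Σ corner-gray over 14 cells = 7984  → 27.2965
row 2: Σ corner-gray over 14 cells = 8778  → 30.0111
row 3: Σ corner-gray over 14 cells = 7551  → 25.8161
Σ rows: total corner-gray = 31565  → 107.9175 mm³


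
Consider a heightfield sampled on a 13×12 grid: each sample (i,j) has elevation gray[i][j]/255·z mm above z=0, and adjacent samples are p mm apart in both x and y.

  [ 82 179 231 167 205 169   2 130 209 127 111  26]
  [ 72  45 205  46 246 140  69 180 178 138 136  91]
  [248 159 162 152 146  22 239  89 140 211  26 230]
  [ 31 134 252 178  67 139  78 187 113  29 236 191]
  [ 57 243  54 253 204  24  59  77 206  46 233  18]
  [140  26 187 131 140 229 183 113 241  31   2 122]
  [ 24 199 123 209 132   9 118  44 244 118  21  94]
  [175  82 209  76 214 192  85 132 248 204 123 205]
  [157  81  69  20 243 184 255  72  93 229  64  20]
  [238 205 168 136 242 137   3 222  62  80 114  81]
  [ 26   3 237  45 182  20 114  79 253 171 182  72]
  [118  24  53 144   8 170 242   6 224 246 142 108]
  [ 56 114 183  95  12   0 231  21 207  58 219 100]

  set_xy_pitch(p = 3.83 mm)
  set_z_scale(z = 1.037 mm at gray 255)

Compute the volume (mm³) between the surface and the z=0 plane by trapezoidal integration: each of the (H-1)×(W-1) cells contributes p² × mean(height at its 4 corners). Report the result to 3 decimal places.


height_mm = gray/255 × 1.037; cell vol = 3.83² × mean(4 corners)
unit = 3.83² × 1.037 / (4×255) = 0.0149134 mm³ per gray-sum
row 0: Σ corner-gray over 11 cells = 6097  → 90.9269
row 1: Σ corner-gray over 11 cells = 6099  → 90.9567
row 2: Σ corner-gray over 11 cells = 6218  → 92.7314
row 3: Σ corner-gray over 11 cells = 5921  → 88.3021
row 4: Σ corner-gray over 11 cells = 5701  → 85.0212
row 5: Σ corner-gray over 11 cells = 5380  → 80.2340
row 6: Σ corner-gray over 11 cells = 6062  → 90.4049
row 7: Σ corner-gray over 11 cells = 6307  → 94.0587
row 8: Σ corner-gray over 11 cells = 5854  → 87.3029
row 9: Σ corner-gray over 11 cells = 5727  → 85.4089
row 10: Σ corner-gray over 11 cells = 5414  → 80.7410
row 11: Σ corner-gray over 11 cells = 5180  → 77.2513
Σ rows: total corner-gray = 69960  → 1043.3402 mm³

1043.340


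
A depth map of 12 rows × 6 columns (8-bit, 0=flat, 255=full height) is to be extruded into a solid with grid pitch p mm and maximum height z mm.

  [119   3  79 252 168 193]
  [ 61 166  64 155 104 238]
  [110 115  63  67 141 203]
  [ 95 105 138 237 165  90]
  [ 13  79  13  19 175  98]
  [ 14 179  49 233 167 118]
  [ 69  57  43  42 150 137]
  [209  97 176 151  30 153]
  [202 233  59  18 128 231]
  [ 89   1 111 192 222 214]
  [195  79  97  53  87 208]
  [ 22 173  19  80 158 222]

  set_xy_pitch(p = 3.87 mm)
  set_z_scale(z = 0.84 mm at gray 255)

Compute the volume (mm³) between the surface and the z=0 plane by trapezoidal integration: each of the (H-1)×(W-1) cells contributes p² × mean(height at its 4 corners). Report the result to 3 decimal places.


height_mm = gray/255 × 0.84; cell vol = 3.87² × mean(4 corners)
unit = 3.87² × 0.84 / (4×255) = 0.0123339 mm³ per gray-sum
row 0: Σ corner-gray over 5 cells = 2593  → 31.9818
row 1: Σ corner-gray over 5 cells = 2362  → 29.1327
row 2: Σ corner-gray over 5 cells = 2560  → 31.5748
row 3: Σ corner-gray over 5 cells = 2158  → 26.6166
row 4: Σ corner-gray over 5 cells = 2071  → 25.5435
row 5: Σ corner-gray over 5 cells = 2178  → 26.8633
row 6: Σ corner-gray over 5 cells = 2060  → 25.4079
row 7: Σ corner-gray over 5 cells = 2579  → 31.8092
row 8: Σ corner-gray over 5 cells = 2664  → 32.8576
row 9: Σ corner-gray over 5 cells = 2390  → 29.4781
row 10: Σ corner-gray over 5 cells = 2139  → 26.3822
Σ rows: total corner-gray = 25754  → 317.6477 mm³

317.648


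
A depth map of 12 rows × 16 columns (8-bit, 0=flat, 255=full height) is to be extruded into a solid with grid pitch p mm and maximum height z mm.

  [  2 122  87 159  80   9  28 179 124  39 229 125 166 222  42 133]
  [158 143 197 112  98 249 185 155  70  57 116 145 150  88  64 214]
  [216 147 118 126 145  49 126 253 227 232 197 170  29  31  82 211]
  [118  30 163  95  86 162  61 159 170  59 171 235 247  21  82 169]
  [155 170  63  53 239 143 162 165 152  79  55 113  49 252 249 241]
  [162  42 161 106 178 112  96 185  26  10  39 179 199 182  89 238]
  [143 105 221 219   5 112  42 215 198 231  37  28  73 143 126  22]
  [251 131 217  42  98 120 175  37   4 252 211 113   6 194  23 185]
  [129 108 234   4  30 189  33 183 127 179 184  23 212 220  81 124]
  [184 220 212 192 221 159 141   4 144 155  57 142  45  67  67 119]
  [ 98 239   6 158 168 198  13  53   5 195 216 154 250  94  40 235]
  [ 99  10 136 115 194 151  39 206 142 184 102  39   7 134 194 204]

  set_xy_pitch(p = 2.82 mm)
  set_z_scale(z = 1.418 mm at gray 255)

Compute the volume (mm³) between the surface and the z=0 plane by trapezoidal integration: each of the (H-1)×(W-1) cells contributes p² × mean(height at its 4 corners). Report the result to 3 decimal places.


940.925

height_mm = gray/255 × 1.418; cell vol = 2.82² × mean(4 corners)
unit = 2.82² × 1.418 / (4×255) = 0.0110554 mm³ per gray-sum
row 0: Σ corner-gray over 15 cells = 7387  → 81.6662
row 1: Σ corner-gray over 15 cells = 8321  → 91.9919
row 2: Σ corner-gray over 15 cells = 8060  → 89.1065
row 3: Σ corner-gray over 15 cells = 8053  → 89.0291
row 4: Σ corner-gray over 15 cells = 7892  → 87.2492
row 5: Σ corner-gray over 15 cells = 7283  → 80.5164
row 6: Σ corner-gray over 15 cells = 7357  → 81.3345
row 7: Σ corner-gray over 15 cells = 7549  → 83.4572
row 8: Σ corner-gray over 15 cells = 7822  → 86.4753
row 9: Σ corner-gray over 15 cells = 7866  → 86.9617
row 10: Σ corner-gray over 15 cells = 7520  → 83.1366
Σ rows: total corner-gray = 85110  → 940.9247 mm³


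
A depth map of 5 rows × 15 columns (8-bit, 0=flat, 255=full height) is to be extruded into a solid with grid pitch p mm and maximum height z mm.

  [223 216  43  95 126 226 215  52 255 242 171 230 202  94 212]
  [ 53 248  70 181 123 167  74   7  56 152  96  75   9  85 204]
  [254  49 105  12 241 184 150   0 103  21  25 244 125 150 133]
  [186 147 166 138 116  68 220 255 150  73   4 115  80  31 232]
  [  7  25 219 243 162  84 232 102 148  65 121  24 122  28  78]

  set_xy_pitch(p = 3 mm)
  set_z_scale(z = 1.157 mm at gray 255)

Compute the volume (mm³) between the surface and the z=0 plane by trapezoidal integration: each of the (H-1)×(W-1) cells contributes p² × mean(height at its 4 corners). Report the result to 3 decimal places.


279.599

height_mm = gray/255 × 1.157; cell vol = 3² × mean(4 corners)
unit = 3² × 1.157 / (4×255) = 0.0102088 mm³ per gray-sum
row 0: Σ corner-gray over 14 cells = 7712  → 78.7304
row 1: Σ corner-gray over 14 cells = 6148  → 62.7638
row 2: Σ corner-gray over 14 cells = 6749  → 68.8993
row 3: Σ corner-gray over 14 cells = 6779  → 69.2056
Σ rows: total corner-gray = 27388  → 279.5993 mm³


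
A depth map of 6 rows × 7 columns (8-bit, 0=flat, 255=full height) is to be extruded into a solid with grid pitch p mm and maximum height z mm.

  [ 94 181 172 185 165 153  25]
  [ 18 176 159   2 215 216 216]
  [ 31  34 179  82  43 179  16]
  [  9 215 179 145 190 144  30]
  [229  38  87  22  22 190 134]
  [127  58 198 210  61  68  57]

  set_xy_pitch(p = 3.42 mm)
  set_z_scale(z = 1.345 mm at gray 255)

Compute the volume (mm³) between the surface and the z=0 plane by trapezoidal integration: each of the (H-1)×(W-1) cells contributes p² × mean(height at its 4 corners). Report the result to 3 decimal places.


height_mm = gray/255 × 1.345; cell vol = 3.42² × mean(4 corners)
unit = 3.42² × 1.345 / (4×255) = 0.0154232 mm³ per gray-sum
row 0: Σ corner-gray over 6 cells = 3601  → 55.5389
row 1: Σ corner-gray over 6 cells = 2851  → 43.9715
row 2: Σ corner-gray over 6 cells = 2866  → 44.2029
row 3: Σ corner-gray over 6 cells = 2866  → 44.2029
row 4: Σ corner-gray over 6 cells = 2455  → 37.8639
Σ rows: total corner-gray = 14639  → 225.7801 mm³

225.780


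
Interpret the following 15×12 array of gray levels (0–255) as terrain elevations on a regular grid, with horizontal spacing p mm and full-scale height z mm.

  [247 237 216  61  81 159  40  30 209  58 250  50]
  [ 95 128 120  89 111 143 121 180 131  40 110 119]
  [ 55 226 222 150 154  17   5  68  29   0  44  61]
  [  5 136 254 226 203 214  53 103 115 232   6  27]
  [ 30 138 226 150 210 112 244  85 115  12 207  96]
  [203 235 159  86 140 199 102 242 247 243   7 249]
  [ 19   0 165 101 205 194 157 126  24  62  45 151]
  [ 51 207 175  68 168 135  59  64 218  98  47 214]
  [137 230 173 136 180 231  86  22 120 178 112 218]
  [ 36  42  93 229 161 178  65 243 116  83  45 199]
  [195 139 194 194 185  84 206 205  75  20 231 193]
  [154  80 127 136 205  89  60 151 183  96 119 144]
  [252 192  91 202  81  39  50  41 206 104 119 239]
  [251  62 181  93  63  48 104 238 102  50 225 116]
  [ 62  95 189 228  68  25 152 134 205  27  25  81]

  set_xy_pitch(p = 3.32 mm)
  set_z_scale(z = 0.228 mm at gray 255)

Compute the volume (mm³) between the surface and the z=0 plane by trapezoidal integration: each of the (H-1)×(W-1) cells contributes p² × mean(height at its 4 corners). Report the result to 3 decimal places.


197.195

height_mm = gray/255 × 0.228; cell vol = 3.32² × mean(4 corners)
unit = 3.32² × 0.228 / (4×255) = 0.00246383 mm³ per gray-sum
row 0: Σ corner-gray over 11 cells = 5539  → 13.6472
row 1: Σ corner-gray over 11 cells = 4506  → 11.1020
row 2: Σ corner-gray over 11 cells = 5062  → 12.4719
row 3: Σ corner-gray over 11 cells = 6240  → 15.3743
row 4: Σ corner-gray over 11 cells = 6896  → 16.9906
row 5: Σ corner-gray over 11 cells = 6100  → 15.0294
row 6: Σ corner-gray over 11 cells = 5071  → 12.4941
row 7: Σ corner-gray over 11 cells = 6034  → 14.8668
row 8: Σ corner-gray over 11 cells = 6036  → 14.8717
row 9: Σ corner-gray over 11 cells = 6199  → 15.2733
row 10: Σ corner-gray over 11 cells = 6244  → 15.3842
row 11: Σ corner-gray over 11 cells = 5531  → 13.6274
row 12: Σ corner-gray over 11 cells = 5440  → 13.4032
row 13: Σ corner-gray over 11 cells = 5138  → 12.6592
Σ rows: total corner-gray = 80036  → 197.1951 mm³


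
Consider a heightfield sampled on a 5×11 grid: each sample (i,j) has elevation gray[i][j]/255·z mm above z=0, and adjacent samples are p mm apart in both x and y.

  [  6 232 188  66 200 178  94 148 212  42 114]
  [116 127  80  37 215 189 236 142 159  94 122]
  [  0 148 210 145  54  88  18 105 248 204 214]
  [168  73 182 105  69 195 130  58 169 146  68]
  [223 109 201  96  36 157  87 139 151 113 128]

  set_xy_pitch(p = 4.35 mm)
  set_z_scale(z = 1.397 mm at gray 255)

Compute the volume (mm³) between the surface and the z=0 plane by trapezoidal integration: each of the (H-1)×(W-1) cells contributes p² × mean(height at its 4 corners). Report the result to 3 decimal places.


height_mm = gray/255 × 1.397; cell vol = 4.35² × mean(4 corners)
unit = 4.35² × 1.397 / (4×255) = 0.0259164 mm³ per gray-sum
row 0: Σ corner-gray over 10 cells = 5636  → 146.0649
row 1: Σ corner-gray over 10 cells = 5450  → 141.2444
row 2: Σ corner-gray over 10 cells = 5144  → 133.3140
row 3: Σ corner-gray over 10 cells = 5019  → 130.0744
Σ rows: total corner-gray = 21249  → 550.6977 mm³

550.698


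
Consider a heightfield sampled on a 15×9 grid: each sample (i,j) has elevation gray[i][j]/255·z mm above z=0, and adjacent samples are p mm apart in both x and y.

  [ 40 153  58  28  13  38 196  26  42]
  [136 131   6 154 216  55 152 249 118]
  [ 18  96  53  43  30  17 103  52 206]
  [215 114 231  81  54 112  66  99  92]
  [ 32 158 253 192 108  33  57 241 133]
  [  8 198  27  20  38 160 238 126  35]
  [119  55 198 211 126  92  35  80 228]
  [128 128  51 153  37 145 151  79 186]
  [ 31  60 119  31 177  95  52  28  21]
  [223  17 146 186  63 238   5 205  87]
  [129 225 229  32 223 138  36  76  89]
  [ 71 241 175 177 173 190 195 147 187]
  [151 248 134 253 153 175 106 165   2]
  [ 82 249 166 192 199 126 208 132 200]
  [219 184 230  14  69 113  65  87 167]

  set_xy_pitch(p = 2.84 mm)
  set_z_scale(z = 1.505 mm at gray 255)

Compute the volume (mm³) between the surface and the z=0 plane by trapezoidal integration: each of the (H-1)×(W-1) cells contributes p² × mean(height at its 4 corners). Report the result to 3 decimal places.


661.989

height_mm = gray/255 × 1.505; cell vol = 2.84² × mean(4 corners)
unit = 2.84² × 1.505 / (4×255) = 0.0119007 mm³ per gray-sum
row 0: Σ corner-gray over 8 cells = 3286  → 39.1057
row 1: Σ corner-gray over 8 cells = 3192  → 37.9871
row 2: Σ corner-gray over 8 cells = 2833  → 33.7147
row 3: Σ corner-gray over 8 cells = 4070  → 48.4359
row 4: Σ corner-gray over 8 cells = 3906  → 46.4842
row 5: Σ corner-gray over 8 cells = 3598  → 42.8188
row 6: Σ corner-gray over 8 cells = 3743  → 44.5444
row 7: Σ corner-gray over 8 cells = 2978  → 35.4403
row 8: Σ corner-gray over 8 cells = 3206  → 38.1537
row 9: Σ corner-gray over 8 cells = 4166  → 49.5784
row 10: Σ corner-gray over 8 cells = 4990  → 59.3846
row 11: Σ corner-gray over 8 cells = 5475  → 65.1564
row 12: Σ corner-gray over 8 cells = 5447  → 64.8232
row 13: Σ corner-gray over 8 cells = 4736  → 56.3618
Σ rows: total corner-gray = 55626  → 661.9891 mm³


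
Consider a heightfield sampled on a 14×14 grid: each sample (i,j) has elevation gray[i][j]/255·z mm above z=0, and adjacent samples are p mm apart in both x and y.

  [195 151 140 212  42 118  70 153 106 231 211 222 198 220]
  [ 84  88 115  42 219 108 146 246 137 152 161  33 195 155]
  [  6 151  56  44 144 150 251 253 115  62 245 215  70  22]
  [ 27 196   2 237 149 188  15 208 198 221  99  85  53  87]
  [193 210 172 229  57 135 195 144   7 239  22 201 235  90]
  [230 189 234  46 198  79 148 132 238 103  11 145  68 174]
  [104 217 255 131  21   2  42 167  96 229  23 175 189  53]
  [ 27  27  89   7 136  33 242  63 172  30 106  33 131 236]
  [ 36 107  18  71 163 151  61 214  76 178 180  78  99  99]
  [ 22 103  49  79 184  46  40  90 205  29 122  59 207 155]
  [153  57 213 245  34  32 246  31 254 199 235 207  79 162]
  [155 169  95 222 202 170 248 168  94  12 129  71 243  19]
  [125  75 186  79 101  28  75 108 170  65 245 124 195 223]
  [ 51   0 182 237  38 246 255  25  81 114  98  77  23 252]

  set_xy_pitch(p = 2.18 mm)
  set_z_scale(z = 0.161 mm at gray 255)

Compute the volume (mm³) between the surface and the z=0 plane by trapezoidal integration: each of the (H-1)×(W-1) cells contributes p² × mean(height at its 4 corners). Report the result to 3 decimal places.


65.802

height_mm = gray/255 × 0.161; cell vol = 2.18² × mean(4 corners)
unit = 2.18² × 0.161 / (4×255) = 0.000750134 mm³ per gray-sum
row 0: Σ corner-gray over 13 cells = 7646  → 5.7355
row 1: Σ corner-gray over 13 cells = 7063  → 5.2982
row 2: Σ corner-gray over 13 cells = 6956  → 5.2179
row 3: Σ corner-gray over 13 cells = 7391  → 5.5442
row 4: Σ corner-gray over 13 cells = 7561  → 5.6718
row 5: Σ corner-gray over 13 cells = 6837  → 5.1287
row 6: Σ corner-gray over 13 cells = 5652  → 4.2398
row 7: Σ corner-gray over 13 cells = 5328  → 3.9967
row 8: Σ corner-gray over 13 cells = 5530  → 4.1482
row 9: Σ corner-gray over 13 cells = 6582  → 4.9374
row 10: Σ corner-gray over 13 cells = 7799  → 5.8503
row 11: Σ corner-gray over 13 cells = 7070  → 5.3034
row 12: Σ corner-gray over 13 cells = 6305  → 4.7296
Σ rows: total corner-gray = 87720  → 65.8017 mm³


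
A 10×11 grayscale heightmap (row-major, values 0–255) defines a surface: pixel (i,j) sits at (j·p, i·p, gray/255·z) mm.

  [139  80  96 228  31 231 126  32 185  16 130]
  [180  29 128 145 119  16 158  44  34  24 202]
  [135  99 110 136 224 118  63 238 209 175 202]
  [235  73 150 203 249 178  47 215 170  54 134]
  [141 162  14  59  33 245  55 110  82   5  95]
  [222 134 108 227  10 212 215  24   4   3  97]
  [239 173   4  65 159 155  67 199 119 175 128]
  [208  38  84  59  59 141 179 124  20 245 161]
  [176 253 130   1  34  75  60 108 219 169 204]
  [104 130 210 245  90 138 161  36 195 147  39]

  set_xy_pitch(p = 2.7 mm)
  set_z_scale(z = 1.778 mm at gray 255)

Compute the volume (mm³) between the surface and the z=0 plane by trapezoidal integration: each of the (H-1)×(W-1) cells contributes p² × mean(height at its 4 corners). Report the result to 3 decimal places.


height_mm = gray/255 × 1.778; cell vol = 2.7² × mean(4 corners)
unit = 2.7² × 1.778 / (4×255) = 0.0127075 mm³ per gray-sum
row 0: Σ corner-gray over 10 cells = 4095  → 52.0371
row 1: Σ corner-gray over 10 cells = 4857  → 61.7202
row 2: Σ corner-gray over 10 cells = 6128  → 77.8714
row 3: Σ corner-gray over 10 cells = 4813  → 61.1611
row 4: Σ corner-gray over 10 cells = 3959  → 50.3089
row 5: Σ corner-gray over 10 cells = 4792  → 60.8942
row 6: Σ corner-gray over 10 cells = 4866  → 61.8346
row 7: Σ corner-gray over 10 cells = 4745  → 60.2969
row 8: Σ corner-gray over 10 cells = 5325  → 67.6673
Σ rows: total corner-gray = 43580  → 553.7916 mm³

553.792


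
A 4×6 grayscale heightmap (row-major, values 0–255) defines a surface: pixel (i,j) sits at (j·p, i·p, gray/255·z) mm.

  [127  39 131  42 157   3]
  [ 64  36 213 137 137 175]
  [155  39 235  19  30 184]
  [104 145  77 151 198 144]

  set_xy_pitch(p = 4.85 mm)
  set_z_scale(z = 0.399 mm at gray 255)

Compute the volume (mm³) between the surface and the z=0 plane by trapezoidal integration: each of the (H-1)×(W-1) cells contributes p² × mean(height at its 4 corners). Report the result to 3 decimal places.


height_mm = gray/255 × 0.399; cell vol = 4.85² × mean(4 corners)
unit = 4.85² × 0.399 / (4×255) = 0.00920145 mm³ per gray-sum
row 0: Σ corner-gray over 5 cells = 2153  → 19.8107
row 1: Σ corner-gray over 5 cells = 2270  → 20.8873
row 2: Σ corner-gray over 5 cells = 2375  → 21.8534
Σ rows: total corner-gray = 6798  → 62.5514 mm³

62.551


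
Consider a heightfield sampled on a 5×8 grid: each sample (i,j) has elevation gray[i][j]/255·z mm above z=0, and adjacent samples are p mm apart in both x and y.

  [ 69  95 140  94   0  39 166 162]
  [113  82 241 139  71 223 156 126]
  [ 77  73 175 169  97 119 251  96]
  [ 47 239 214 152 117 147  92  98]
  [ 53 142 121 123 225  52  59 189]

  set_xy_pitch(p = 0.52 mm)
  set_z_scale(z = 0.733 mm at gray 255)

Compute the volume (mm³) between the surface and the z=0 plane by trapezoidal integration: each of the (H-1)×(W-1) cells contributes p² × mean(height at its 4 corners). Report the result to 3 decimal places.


height_mm = gray/255 × 0.733; cell vol = 0.52² × mean(4 corners)
unit = 0.52² × 0.733 / (4×255) = 0.000194317 mm³ per gray-sum
row 0: Σ corner-gray over 7 cells = 3362  → 0.6533
row 1: Σ corner-gray over 7 cells = 4004  → 0.7780
row 2: Σ corner-gray over 7 cells = 4008  → 0.7788
row 3: Σ corner-gray over 7 cells = 3753  → 0.7293
Σ rows: total corner-gray = 15127  → 2.9394 mm³

2.939


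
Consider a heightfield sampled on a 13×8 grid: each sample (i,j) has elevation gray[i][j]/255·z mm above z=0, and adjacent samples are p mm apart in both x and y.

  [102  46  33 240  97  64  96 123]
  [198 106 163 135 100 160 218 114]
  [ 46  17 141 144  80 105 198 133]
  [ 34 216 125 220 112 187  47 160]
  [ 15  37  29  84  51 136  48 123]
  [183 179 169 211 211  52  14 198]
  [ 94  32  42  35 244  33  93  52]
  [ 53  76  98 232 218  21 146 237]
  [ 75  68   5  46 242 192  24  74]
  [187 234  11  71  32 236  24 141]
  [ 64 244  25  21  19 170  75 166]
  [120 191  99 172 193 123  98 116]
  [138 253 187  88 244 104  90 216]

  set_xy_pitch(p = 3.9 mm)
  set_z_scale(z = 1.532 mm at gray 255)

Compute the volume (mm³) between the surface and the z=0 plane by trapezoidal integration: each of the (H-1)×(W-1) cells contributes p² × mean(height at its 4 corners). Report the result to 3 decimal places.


894.352

height_mm = gray/255 × 1.532; cell vol = 3.9² × mean(4 corners)
unit = 3.9² × 1.532 / (4×255) = 0.0228448 mm³ per gray-sum
row 0: Σ corner-gray over 7 cells = 3453  → 78.8832
row 1: Σ corner-gray over 7 cells = 3625  → 82.8125
row 2: Σ corner-gray over 7 cells = 3557  → 81.2590
row 3: Σ corner-gray over 7 cells = 2916  → 66.6155
row 4: Σ corner-gray over 7 cells = 2961  → 67.6435
row 5: Σ corner-gray over 7 cells = 3157  → 72.1211
row 6: Σ corner-gray over 7 cells = 2976  → 67.9862
row 7: Σ corner-gray over 7 cells = 3175  → 72.5323
row 8: Σ corner-gray over 7 cells = 2847  → 65.0392
row 9: Σ corner-gray over 7 cells = 2882  → 65.8388
row 10: Σ corner-gray over 7 cells = 3326  → 75.9819
row 11: Σ corner-gray over 7 cells = 4274  → 97.6388
Σ rows: total corner-gray = 39149  → 894.3520 mm³


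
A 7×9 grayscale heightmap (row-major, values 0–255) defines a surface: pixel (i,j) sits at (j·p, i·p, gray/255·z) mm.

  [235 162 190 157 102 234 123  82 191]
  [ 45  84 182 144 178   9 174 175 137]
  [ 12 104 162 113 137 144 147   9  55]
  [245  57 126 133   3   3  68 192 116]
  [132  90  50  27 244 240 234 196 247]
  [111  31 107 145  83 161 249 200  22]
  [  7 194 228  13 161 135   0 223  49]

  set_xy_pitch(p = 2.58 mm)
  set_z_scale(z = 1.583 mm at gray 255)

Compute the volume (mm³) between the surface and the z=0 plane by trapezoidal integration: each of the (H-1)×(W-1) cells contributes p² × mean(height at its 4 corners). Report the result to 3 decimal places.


height_mm = gray/255 × 1.583; cell vol = 2.58² × mean(4 corners)
unit = 2.58² × 1.583 / (4×255) = 0.0103305 mm³ per gray-sum
row 0: Σ corner-gray over 8 cells = 4600  → 47.5202
row 1: Σ corner-gray over 8 cells = 3773  → 38.9769
row 2: Σ corner-gray over 8 cells = 3224  → 33.3054
row 3: Σ corner-gray over 8 cells = 4066  → 42.0037
row 4: Σ corner-gray over 8 cells = 4626  → 47.7888
row 5: Σ corner-gray over 8 cells = 4049  → 41.8281
Σ rows: total corner-gray = 24338  → 251.4230 mm³

251.423


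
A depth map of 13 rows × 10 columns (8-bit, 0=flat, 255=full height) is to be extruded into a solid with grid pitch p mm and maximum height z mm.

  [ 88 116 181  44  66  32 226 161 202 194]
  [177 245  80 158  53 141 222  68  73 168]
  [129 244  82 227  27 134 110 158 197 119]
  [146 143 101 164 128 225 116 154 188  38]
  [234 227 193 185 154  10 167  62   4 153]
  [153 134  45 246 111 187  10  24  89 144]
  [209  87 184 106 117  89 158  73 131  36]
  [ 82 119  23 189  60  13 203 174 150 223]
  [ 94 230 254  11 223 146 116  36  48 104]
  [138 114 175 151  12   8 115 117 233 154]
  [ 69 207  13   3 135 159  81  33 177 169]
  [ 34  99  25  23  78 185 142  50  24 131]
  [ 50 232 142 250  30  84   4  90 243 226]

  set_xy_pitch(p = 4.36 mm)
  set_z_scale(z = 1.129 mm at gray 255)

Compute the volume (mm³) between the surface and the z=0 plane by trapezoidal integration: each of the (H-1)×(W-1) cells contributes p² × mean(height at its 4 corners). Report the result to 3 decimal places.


height_mm = gray/255 × 1.129; cell vol = 4.36² × mean(4 corners)
unit = 4.36² × 1.129 / (4×255) = 0.021041 mm³ per gray-sum
row 0: Σ corner-gray over 9 cells = 4763  → 100.2184
row 1: Σ corner-gray over 9 cells = 5031  → 105.8574
row 2: Σ corner-gray over 9 cells = 5228  → 110.0024
row 3: Σ corner-gray over 9 cells = 5013  → 105.4786
row 4: Σ corner-gray over 9 cells = 4380  → 92.1597
row 5: Σ corner-gray over 9 cells = 4124  → 86.7732
row 6: Σ corner-gray over 9 cells = 4302  → 90.5185
row 7: Σ corner-gray over 9 cells = 4493  → 94.5373
row 8: Σ corner-gray over 9 cells = 4468  → 94.0113
row 9: Σ corner-gray over 9 cells = 3996  → 84.0799
row 10: Σ corner-gray over 9 cells = 3271  → 68.8252
row 11: Σ corner-gray over 9 cells = 3843  → 80.8606
Σ rows: total corner-gray = 52912  → 1113.3223 mm³

1113.322


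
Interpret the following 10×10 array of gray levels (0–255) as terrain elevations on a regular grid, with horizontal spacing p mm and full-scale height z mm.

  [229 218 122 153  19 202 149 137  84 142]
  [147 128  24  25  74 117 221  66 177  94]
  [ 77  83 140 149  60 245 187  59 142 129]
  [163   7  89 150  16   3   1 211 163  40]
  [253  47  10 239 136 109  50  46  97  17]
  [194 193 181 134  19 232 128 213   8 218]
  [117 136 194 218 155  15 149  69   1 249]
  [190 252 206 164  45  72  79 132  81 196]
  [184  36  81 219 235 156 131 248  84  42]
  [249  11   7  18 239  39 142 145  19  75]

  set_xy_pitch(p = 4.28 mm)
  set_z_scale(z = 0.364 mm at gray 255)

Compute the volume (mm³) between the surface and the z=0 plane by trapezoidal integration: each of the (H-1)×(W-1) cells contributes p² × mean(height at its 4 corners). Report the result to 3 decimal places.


height_mm = gray/255 × 0.364; cell vol = 4.28² × mean(4 corners)
unit = 4.28² × 0.364 / (4×255) = 0.00653715 mm³ per gray-sum
row 0: Σ corner-gray over 9 cells = 4444  → 29.0511
row 1: Σ corner-gray over 9 cells = 4241  → 27.7241
row 2: Σ corner-gray over 9 cells = 3819  → 24.9654
row 3: Σ corner-gray over 9 cells = 3221  → 21.0562
row 4: Σ corner-gray over 9 cells = 4366  → 28.5412
row 5: Σ corner-gray over 9 cells = 4868  → 31.8229
row 6: Σ corner-gray over 9 cells = 4688  → 30.6462
row 7: Σ corner-gray over 9 cells = 5054  → 33.0388
row 8: Σ corner-gray over 9 cells = 4170  → 27.2599
Σ rows: total corner-gray = 38871  → 254.1057 mm³

254.106


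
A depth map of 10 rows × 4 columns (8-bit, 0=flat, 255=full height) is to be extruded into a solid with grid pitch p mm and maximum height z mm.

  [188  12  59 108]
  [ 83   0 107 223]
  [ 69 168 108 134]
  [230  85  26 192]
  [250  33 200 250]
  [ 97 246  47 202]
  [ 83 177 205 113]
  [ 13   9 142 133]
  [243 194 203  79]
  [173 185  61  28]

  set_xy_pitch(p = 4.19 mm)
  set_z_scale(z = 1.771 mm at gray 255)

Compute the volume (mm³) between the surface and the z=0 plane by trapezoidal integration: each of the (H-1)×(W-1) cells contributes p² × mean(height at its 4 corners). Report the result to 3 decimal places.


height_mm = gray/255 × 1.771; cell vol = 4.19² × mean(4 corners)
unit = 4.19² × 1.771 / (4×255) = 0.0304822 mm³ per gray-sum
row 0: Σ corner-gray over 3 cells = 958  → 29.2020
row 1: Σ corner-gray over 3 cells = 1275  → 38.8648
row 2: Σ corner-gray over 3 cells = 1399  → 42.6446
row 3: Σ corner-gray over 3 cells = 1610  → 49.0764
row 4: Σ corner-gray over 3 cells = 1851  → 56.4226
row 5: Σ corner-gray over 3 cells = 1845  → 56.2397
row 6: Σ corner-gray over 3 cells = 1408  → 42.9190
row 7: Σ corner-gray over 3 cells = 1564  → 47.6742
row 8: Σ corner-gray over 3 cells = 1809  → 55.1423
Σ rows: total corner-gray = 13719  → 418.1854 mm³

418.185


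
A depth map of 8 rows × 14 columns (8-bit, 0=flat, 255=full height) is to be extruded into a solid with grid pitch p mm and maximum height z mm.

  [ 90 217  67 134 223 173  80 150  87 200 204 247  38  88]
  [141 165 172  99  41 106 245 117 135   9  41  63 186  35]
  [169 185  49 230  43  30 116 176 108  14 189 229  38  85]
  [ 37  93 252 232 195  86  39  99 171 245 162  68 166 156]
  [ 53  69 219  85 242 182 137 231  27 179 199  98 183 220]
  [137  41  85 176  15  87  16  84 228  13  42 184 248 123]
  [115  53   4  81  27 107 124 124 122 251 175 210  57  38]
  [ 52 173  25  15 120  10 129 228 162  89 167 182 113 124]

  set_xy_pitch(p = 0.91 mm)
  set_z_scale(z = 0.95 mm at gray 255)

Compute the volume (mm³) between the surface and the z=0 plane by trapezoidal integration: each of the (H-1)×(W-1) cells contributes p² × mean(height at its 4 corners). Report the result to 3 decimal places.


height_mm = gray/255 × 0.95; cell vol = 0.91² × mean(4 corners)
unit = 0.91² × 0.95 / (4×255) = 0.00077127 mm³ per gray-sum
row 0: Σ corner-gray over 13 cells = 6752  → 5.2076
row 1: Σ corner-gray over 13 cells = 6002  → 4.6292
row 2: Σ corner-gray over 13 cells = 6877  → 5.3040
row 3: Σ corner-gray over 13 cells = 7784  → 6.0036
row 4: Σ corner-gray over 13 cells = 6673  → 5.1467
row 5: Σ corner-gray over 13 cells = 5521  → 4.2582
row 6: Σ corner-gray over 13 cells = 5825  → 4.4926
Σ rows: total corner-gray = 45434  → 35.0419 mm³

35.042


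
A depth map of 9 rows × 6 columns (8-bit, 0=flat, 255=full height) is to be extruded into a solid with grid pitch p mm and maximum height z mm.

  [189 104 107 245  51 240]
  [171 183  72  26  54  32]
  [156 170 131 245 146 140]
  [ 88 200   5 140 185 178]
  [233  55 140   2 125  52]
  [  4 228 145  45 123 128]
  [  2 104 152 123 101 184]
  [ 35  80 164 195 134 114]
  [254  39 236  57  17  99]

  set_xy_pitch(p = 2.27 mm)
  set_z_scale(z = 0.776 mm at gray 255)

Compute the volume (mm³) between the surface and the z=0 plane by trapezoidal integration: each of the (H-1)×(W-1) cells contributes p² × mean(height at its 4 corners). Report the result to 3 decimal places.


76.131

height_mm = gray/255 × 0.776; cell vol = 2.27² × mean(4 corners)
unit = 2.27² × 0.776 / (4×255) = 0.00392025 mm³ per gray-sum
row 0: Σ corner-gray over 5 cells = 2316  → 9.0793
row 1: Σ corner-gray over 5 cells = 2553  → 10.0084
row 2: Σ corner-gray over 5 cells = 3006  → 11.7843
row 3: Σ corner-gray over 5 cells = 2255  → 8.8402
row 4: Σ corner-gray over 5 cells = 2143  → 8.4011
row 5: Σ corner-gray over 5 cells = 2360  → 9.2518
row 6: Σ corner-gray over 5 cells = 2441  → 9.5693
row 7: Σ corner-gray over 5 cells = 2346  → 9.1969
Σ rows: total corner-gray = 19420  → 76.1312 mm³


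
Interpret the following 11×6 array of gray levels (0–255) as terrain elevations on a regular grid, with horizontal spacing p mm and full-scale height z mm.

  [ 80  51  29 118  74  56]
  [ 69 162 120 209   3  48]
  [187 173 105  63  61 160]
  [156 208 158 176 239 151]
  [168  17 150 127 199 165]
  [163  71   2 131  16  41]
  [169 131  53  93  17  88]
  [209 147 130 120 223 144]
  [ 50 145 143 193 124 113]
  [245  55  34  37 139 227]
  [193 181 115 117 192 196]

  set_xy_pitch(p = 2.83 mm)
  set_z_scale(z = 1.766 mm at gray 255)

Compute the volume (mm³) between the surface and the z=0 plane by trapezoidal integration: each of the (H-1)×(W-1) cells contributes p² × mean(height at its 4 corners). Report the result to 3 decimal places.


height_mm = gray/255 × 1.766; cell vol = 2.83² × mean(4 corners)
unit = 2.83² × 1.766 / (4×255) = 0.0138664 mm³ per gray-sum
row 0: Σ corner-gray over 5 cells = 1785  → 24.7515
row 1: Σ corner-gray over 5 cells = 2256  → 31.2826
row 2: Σ corner-gray over 5 cells = 3020  → 41.8765
row 3: Σ corner-gray over 5 cells = 3188  → 44.2061
row 4: Σ corner-gray over 5 cells = 1963  → 27.2197
row 5: Σ corner-gray over 5 cells = 1489  → 20.6471
row 6: Σ corner-gray over 5 cells = 2438  → 33.8063
row 7: Σ corner-gray over 5 cells = 2966  → 41.1277
row 8: Σ corner-gray over 5 cells = 2375  → 32.9327
row 9: Σ corner-gray over 5 cells = 2601  → 36.0665
Σ rows: total corner-gray = 24081  → 333.9165 mm³

333.917
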